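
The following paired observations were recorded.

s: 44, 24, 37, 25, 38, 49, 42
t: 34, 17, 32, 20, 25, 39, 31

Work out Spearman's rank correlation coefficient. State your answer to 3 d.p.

0.893

Rank s: 6, 1, 3, 2, 4, 7, 5
Rank t: 6, 1, 5, 2, 3, 7, 4
d = rank(s) − rank(t): 0, 0, -2, 0, 1, 0, 1; Σd² = 6
ρ = 1 − 6Σd² / [n(n²−1)] = 1 − 6×6 / (7×48) = 1 − 36/336 ≈ 0.893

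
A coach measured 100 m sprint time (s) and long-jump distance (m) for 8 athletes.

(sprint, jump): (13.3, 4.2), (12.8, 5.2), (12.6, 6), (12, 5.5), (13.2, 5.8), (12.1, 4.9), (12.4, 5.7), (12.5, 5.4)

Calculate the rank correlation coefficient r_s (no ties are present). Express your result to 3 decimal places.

-0.095

Rank sprint: 8, 6, 5, 1, 7, 2, 3, 4
Rank jump: 1, 3, 8, 5, 7, 2, 6, 4
d = rank(sprint) − rank(jump): 7, 3, -3, -4, 0, 0, -3, 0; Σd² = 92
ρ = 1 − 6Σd² / [n(n²−1)] = 1 − 6×92 / (8×63) = 1 − 552/504 ≈ -0.095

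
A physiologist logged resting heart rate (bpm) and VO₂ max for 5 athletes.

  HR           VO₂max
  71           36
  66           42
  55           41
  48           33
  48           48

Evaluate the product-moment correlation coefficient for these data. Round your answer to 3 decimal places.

n = 5, Σx = 288, Σy = 200, Σx² = 17030, Σy² = 8134, Σxy = 11471
nΣxy − ΣxΣy = 57355 − 57600 = -245
nΣx² − (Σx)² = 85150 − 82944 = 2206; nΣy² − (Σy)² = 40670 − 40000 = 670
r = -245 / √(2206 × 670) = -245 / 1215.7385 ≈ -0.202

-0.202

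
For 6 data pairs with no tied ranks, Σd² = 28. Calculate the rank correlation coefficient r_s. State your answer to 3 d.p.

0.200

ρ = 1 − 6Σd² / [n(n²−1)] = 1 − 6×28 / (6×35)
  = 1 − 168/210 = 1 − 0.8000 ≈ 0.200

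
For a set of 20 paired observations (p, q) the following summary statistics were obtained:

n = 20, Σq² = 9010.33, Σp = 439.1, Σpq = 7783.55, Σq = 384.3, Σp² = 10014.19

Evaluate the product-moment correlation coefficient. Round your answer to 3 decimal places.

-0.839

r = (nΣpq − ΣpΣq) / √[(nΣp² − (Σp)²)(nΣq² − (Σq)²)]
Numerator: 20×7783.55 − 439.1×384.3 = -13075.13
Denominator: √[(200283.8 − 192808.81)(180206.6 − 147686.49)] = √[7474.99 × 32520.11] = 15591.2635
r = -13075.13 / 15591.2635 ≈ -0.839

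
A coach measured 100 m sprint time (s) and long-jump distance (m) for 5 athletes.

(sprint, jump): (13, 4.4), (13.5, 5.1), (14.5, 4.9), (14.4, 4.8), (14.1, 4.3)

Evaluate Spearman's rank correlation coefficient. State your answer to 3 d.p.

Rank sprint: 1, 2, 5, 4, 3
Rank jump: 2, 5, 4, 3, 1
d = rank(sprint) − rank(jump): -1, -3, 1, 1, 2; Σd² = 16
ρ = 1 − 6Σd² / [n(n²−1)] = 1 − 6×16 / (5×24) = 1 − 96/120 ≈ 0.200

0.200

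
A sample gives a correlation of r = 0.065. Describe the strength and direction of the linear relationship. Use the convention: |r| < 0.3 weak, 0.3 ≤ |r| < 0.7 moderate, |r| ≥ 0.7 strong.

weak positive

r = 0.065 > 0 so the relationship is positive.
|r| = 0.065, which falls in the weak range.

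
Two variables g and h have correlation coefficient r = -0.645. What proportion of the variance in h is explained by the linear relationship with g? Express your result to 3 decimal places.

0.416

r² = (-0.645)² = 0.416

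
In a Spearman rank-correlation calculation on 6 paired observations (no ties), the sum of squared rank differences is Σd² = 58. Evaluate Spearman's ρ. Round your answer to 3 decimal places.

ρ = 1 − 6Σd² / [n(n²−1)] = 1 − 6×58 / (6×35)
  = 1 − 348/210 = 1 − 1.6571 ≈ -0.657

-0.657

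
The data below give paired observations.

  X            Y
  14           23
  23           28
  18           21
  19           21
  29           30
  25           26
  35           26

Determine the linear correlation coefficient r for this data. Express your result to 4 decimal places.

0.6609

n = 7, ΣX = 163, ΣY = 175, ΣX² = 4101, ΣY² = 4447, ΣXY = 4173
nΣXY − ΣXΣY = 29211 − 28525 = 686
nΣX² − (ΣX)² = 28707 − 26569 = 2138; nΣY² − (ΣY)² = 31129 − 30625 = 504
r = 686 / √(2138 × 504) = 686 / 1038.0520 ≈ 0.6609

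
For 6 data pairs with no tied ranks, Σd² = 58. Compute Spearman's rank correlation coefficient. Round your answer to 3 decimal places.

-0.657

ρ = 1 − 6Σd² / [n(n²−1)] = 1 − 6×58 / (6×35)
  = 1 − 348/210 = 1 − 1.6571 ≈ -0.657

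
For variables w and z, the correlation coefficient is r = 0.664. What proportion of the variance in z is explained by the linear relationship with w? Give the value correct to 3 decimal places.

0.441

r² = (0.664)² = 0.441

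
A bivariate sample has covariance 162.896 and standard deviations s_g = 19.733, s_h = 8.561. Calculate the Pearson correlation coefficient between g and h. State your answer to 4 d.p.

0.9643

r = Cov(g,h) / (s_g · s_h) = 162.896 / (19.733 × 8.561)
  = 162.896 / 168.9342 ≈ 0.9643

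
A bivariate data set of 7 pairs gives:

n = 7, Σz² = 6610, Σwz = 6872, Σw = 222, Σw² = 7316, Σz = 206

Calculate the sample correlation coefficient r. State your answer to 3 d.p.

r = (nΣwz − ΣwΣz) / √[(nΣw² − (Σw)²)(nΣz² − (Σz)²)]
Numerator: 7×6872 − 222×206 = 2372
Denominator: √[(51212 − 49284)(46270 − 42436)] = √[1928 × 3834] = 2718.8144
r = 2372 / 2718.8144 ≈ 0.872

0.872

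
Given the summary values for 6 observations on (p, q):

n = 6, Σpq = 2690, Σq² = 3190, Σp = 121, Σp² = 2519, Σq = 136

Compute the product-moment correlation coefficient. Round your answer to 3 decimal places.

-0.573

r = (nΣpq − ΣpΣq) / √[(nΣp² − (Σp)²)(nΣq² − (Σq)²)]
Numerator: 6×2690 − 121×136 = -316
Denominator: √[(15114 − 14641)(19140 − 18496)] = √[473 × 644] = 551.9167
r = -316 / 551.9167 ≈ -0.573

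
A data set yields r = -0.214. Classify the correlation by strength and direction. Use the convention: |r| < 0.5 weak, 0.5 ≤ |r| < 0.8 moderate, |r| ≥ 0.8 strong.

r = -0.214 < 0 so the relationship is negative.
|r| = 0.214, which falls in the weak range.

weak negative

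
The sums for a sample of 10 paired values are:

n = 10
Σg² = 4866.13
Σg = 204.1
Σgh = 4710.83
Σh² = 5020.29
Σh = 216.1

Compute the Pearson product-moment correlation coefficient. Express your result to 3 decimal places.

r = (nΣgh − ΣgΣh) / √[(nΣg² − (Σg)²)(nΣh² − (Σh)²)]
Numerator: 10×4710.83 − 204.1×216.1 = 3002.29
Denominator: √[(48661.3 − 41656.81)(50202.9 − 46699.21)] = √[7004.49 × 3503.69] = 4953.9440
r = 3002.29 / 4953.9440 ≈ 0.606

0.606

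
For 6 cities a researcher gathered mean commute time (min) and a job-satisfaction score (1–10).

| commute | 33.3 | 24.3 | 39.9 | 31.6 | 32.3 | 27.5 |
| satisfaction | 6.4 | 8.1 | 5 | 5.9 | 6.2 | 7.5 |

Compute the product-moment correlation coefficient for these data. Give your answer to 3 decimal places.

n = 6, Σx = 188.9, Σy = 39.1, Σx² = 6089.49, Σy² = 261.07, Σxy = 1202.4
nΣxy − ΣxΣy = 7214.4 − 7385.99 = -171.59
nΣx² − (Σx)² = 36536.94 − 35683.21 = 853.73; nΣy² − (Σy)² = 1566.42 − 1528.81 = 37.61
r = -171.59 / √(853.73 × 37.61) = -171.59 / 179.1892 ≈ -0.958

-0.958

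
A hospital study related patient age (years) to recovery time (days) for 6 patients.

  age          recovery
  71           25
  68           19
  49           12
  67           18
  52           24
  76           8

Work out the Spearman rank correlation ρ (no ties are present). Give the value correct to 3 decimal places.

-0.029

Rank age: 5, 4, 1, 3, 2, 6
Rank recovery: 6, 4, 2, 3, 5, 1
d = rank(age) − rank(recovery): -1, 0, -1, 0, -3, 5; Σd² = 36
ρ = 1 − 6Σd² / [n(n²−1)] = 1 − 6×36 / (6×35) = 1 − 216/210 ≈ -0.029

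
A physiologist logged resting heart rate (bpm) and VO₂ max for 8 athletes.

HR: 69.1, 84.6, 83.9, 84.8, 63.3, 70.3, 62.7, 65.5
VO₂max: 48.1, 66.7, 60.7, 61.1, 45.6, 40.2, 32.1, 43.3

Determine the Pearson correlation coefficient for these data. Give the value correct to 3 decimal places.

n = 8, Σx = 584.2, Σy = 397.8, Σx² = 43332.74, Σy² = 20780.9, Σxy = 29801.9
nΣxy − ΣxΣy = 238415.2 − 232394.76 = 6020.44
nΣx² − (Σx)² = 346661.92 − 341289.64 = 5372.28; nΣy² − (Σy)² = 166247.2 − 158244.84 = 8002.36
r = 6020.44 / √(5372.28 × 8002.36) = 6020.44 / 6556.7460 ≈ 0.918

0.918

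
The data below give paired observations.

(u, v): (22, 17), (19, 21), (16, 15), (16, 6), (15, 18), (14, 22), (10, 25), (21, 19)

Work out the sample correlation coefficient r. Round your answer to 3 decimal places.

-0.263

n = 8, Σu = 133, Σv = 143, Σu² = 2319, Σv² = 2785, Σuv = 2336
nΣuv − ΣuΣv = 18688 − 19019 = -331
nΣu² − (Σu)² = 18552 − 17689 = 863; nΣv² − (Σv)² = 22280 − 20449 = 1831
r = -331 / √(863 × 1831) = -331 / 1257.0414 ≈ -0.263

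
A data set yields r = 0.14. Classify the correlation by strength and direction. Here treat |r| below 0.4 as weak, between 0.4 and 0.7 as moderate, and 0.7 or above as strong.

weak positive

r = 0.14 > 0 so the relationship is positive.
|r| = 0.14, which falls in the weak range.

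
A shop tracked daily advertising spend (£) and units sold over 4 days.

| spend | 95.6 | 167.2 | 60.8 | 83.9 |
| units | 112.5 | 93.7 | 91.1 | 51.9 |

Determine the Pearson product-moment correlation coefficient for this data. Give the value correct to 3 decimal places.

0.211

n = 4, Σx = 407.5, Σy = 349.2, Σx² = 47831.05, Σy² = 32428.76, Σxy = 36314.93
nΣxy − ΣxΣy = 145259.72 − 142299 = 2960.72
nΣx² − (Σx)² = 191324.2 − 166056.25 = 25267.95; nΣy² − (Σy)² = 129715.04 − 121940.64 = 7774.4
r = 2960.72 / √(25267.95 × 7774.4) = 2960.72 / 14015.8179 ≈ 0.211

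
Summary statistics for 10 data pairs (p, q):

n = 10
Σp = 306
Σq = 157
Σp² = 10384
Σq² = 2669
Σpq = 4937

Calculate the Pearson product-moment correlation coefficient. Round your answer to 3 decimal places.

r = (nΣpq − ΣpΣq) / √[(nΣp² − (Σp)²)(nΣq² − (Σq)²)]
Numerator: 10×4937 − 306×157 = 1328
Denominator: √[(103840 − 93636)(26690 − 24649)] = √[10204 × 2041] = 4563.5911
r = 1328 / 4563.5911 ≈ 0.291

0.291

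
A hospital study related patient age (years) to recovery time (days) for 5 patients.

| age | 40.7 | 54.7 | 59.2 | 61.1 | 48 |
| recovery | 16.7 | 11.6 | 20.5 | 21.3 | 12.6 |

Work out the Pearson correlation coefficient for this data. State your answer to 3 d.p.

n = 5, Σx = 263.7, Σy = 82.7, Σx² = 14190.43, Σy² = 1446.15, Σxy = 4434.04
nΣxy − ΣxΣy = 22170.2 − 21807.99 = 362.21
nΣx² − (Σx)² = 70952.15 − 69537.69 = 1414.46; nΣy² − (Σy)² = 7230.75 − 6839.29 = 391.46
r = 362.21 / √(1414.46 × 391.46) = 362.21 / 744.1132 ≈ 0.487

0.487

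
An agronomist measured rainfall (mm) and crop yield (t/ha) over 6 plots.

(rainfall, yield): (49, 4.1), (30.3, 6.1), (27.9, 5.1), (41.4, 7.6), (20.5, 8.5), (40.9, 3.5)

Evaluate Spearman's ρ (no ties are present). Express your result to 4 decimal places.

-0.4857

Rank rainfall: 6, 3, 2, 5, 1, 4
Rank yield: 2, 4, 3, 5, 6, 1
d = rank(rainfall) − rank(yield): 4, -1, -1, 0, -5, 3; Σd² = 52
ρ = 1 − 6Σd² / [n(n²−1)] = 1 − 6×52 / (6×35) = 1 − 312/210 ≈ -0.4857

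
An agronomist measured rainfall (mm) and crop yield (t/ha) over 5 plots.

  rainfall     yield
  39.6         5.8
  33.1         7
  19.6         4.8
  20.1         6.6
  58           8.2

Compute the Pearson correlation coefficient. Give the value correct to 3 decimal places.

0.734

n = 5, Σx = 170.4, Σy = 32.4, Σx² = 6815.94, Σy² = 216.48, Σxy = 1163.72
nΣxy − ΣxΣy = 5818.6 − 5520.96 = 297.64
nΣx² − (Σx)² = 34079.7 − 29036.16 = 5043.54; nΣy² − (Σy)² = 1082.4 − 1049.76 = 32.64
r = 297.64 / √(5043.54 × 32.64) = 297.64 / 405.7353 ≈ 0.734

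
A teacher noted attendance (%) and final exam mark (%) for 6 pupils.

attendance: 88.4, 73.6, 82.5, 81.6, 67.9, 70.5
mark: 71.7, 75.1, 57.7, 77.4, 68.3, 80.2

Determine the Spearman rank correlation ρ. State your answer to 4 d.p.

-0.2571

Rank attendance: 6, 3, 5, 4, 1, 2
Rank mark: 3, 4, 1, 5, 2, 6
d = rank(attendance) − rank(mark): 3, -1, 4, -1, -1, -4; Σd² = 44
ρ = 1 − 6Σd² / [n(n²−1)] = 1 − 6×44 / (6×35) = 1 − 264/210 ≈ -0.2571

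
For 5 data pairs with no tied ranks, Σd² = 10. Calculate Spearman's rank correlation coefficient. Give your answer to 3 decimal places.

ρ = 1 − 6Σd² / [n(n²−1)] = 1 − 6×10 / (5×24)
  = 1 − 60/120 = 1 − 0.5000 ≈ 0.500

0.500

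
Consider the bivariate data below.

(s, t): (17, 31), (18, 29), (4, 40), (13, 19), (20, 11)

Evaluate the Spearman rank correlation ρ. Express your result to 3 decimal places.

-0.700

Rank s: 3, 4, 1, 2, 5
Rank t: 4, 3, 5, 2, 1
d = rank(s) − rank(t): -1, 1, -4, 0, 4; Σd² = 34
ρ = 1 − 6Σd² / [n(n²−1)] = 1 − 6×34 / (5×24) = 1 − 204/120 ≈ -0.700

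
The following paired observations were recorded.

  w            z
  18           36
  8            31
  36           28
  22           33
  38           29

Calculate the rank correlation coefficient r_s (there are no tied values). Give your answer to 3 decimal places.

-0.600

Rank w: 2, 1, 4, 3, 5
Rank z: 5, 3, 1, 4, 2
d = rank(w) − rank(z): -3, -2, 3, -1, 3; Σd² = 32
ρ = 1 − 6Σd² / [n(n²−1)] = 1 − 6×32 / (5×24) = 1 − 192/120 ≈ -0.600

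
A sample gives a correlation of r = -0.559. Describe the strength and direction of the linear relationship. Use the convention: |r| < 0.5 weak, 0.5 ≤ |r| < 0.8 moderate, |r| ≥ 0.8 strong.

r = -0.559 < 0 so the relationship is negative.
|r| = 0.559, which falls in the moderate range.

moderate negative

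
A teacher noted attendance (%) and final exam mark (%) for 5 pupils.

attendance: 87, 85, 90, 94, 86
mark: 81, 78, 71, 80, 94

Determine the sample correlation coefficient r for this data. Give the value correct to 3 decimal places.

-0.350

n = 5, Σx = 442, Σy = 404, Σx² = 39126, Σy² = 32922, Σxy = 35671
nΣxy − ΣxΣy = 178355 − 178568 = -213
nΣx² − (Σx)² = 195630 − 195364 = 266; nΣy² − (Σy)² = 164610 − 163216 = 1394
r = -213 / √(266 × 1394) = -213 / 608.9368 ≈ -0.350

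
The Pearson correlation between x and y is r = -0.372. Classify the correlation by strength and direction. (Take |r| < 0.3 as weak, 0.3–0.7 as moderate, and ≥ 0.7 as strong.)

r = -0.372 < 0 so the relationship is negative.
|r| = 0.372, which falls in the moderate range.

moderate negative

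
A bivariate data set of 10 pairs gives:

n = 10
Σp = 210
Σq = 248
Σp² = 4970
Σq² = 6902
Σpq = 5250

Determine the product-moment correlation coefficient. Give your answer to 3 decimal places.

r = (nΣpq − ΣpΣq) / √[(nΣp² − (Σp)²)(nΣq² − (Σq)²)]
Numerator: 10×5250 − 210×248 = 420
Denominator: √[(49700 − 44100)(69020 − 61504)] = √[5600 × 7516] = 6487.6498
r = 420 / 6487.6498 ≈ 0.065

0.065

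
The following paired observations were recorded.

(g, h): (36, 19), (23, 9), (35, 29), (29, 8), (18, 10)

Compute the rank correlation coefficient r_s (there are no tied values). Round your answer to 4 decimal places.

Rank g: 5, 2, 4, 3, 1
Rank h: 4, 2, 5, 1, 3
d = rank(g) − rank(h): 1, 0, -1, 2, -2; Σd² = 10
ρ = 1 − 6Σd² / [n(n²−1)] = 1 − 6×10 / (5×24) = 1 − 60/120 ≈ 0.5000

0.5000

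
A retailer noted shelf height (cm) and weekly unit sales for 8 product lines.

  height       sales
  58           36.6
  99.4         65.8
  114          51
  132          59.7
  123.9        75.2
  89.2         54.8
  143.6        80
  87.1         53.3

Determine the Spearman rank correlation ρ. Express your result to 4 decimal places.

0.7619

Rank height: 1, 4, 5, 7, 6, 3, 8, 2
Rank sales: 1, 6, 2, 5, 7, 4, 8, 3
d = rank(height) − rank(sales): 0, -2, 3, 2, -1, -1, 0, -1; Σd² = 20
ρ = 1 − 6Σd² / [n(n²−1)] = 1 − 6×20 / (8×63) = 1 − 120/504 ≈ 0.7619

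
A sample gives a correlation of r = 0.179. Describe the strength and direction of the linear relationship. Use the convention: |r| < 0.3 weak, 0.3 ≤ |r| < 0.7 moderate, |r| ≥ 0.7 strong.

r = 0.179 > 0 so the relationship is positive.
|r| = 0.179, which falls in the weak range.

weak positive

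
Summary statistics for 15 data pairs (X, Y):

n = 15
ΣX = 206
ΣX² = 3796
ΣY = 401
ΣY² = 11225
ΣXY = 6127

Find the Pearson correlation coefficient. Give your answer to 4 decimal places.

r = (nΣXY − ΣXΣY) / √[(nΣX² − (ΣX)²)(nΣY² − (ΣY)²)]
Numerator: 15×6127 − 206×401 = 9299
Denominator: √[(56940 − 42436)(168375 − 160801)] = √[14504 × 7574] = 10481.0923
r = 9299 / 10481.0923 ≈ 0.8872

0.8872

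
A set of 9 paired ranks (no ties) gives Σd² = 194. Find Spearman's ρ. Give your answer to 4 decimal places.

ρ = 1 − 6Σd² / [n(n²−1)] = 1 − 6×194 / (9×80)
  = 1 − 1164/720 = 1 − 1.61667 ≈ -0.6167

-0.6167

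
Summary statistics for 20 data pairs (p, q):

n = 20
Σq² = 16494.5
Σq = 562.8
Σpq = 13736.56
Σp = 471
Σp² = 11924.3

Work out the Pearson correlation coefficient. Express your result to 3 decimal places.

0.653

r = (nΣpq − ΣpΣq) / √[(nΣp² − (Σp)²)(nΣq² − (Σq)²)]
Numerator: 20×13736.56 − 471×562.8 = 9652.4
Denominator: √[(238486 − 221841)(329890 − 316743.84)] = √[16645 × 13146.16] = 14792.4925
r = 9652.4 / 14792.4925 ≈ 0.653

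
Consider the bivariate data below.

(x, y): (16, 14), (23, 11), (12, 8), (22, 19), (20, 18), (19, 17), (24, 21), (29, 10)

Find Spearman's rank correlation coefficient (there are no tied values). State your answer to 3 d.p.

0.262

Rank x: 2, 6, 1, 5, 4, 3, 7, 8
Rank y: 4, 3, 1, 7, 6, 5, 8, 2
d = rank(x) − rank(y): -2, 3, 0, -2, -2, -2, -1, 6; Σd² = 62
ρ = 1 − 6Σd² / [n(n²−1)] = 1 − 6×62 / (8×63) = 1 − 372/504 ≈ 0.262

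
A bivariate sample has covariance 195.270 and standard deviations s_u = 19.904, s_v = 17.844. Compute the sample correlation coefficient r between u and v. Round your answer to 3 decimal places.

0.550

r = Cov(u,v) / (s_u · s_v) = 195.270 / (19.904 × 17.844)
  = 195.270 / 355.1670 ≈ 0.550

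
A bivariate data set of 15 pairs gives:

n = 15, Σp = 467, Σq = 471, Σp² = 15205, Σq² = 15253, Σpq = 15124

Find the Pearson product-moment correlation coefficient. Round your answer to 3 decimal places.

0.828

r = (nΣpq − ΣpΣq) / √[(nΣp² − (Σp)²)(nΣq² − (Σq)²)]
Numerator: 15×15124 − 467×471 = 6903
Denominator: √[(228075 − 218089)(228795 − 221841)] = √[9986 × 6954] = 8333.2253
r = 6903 / 8333.2253 ≈ 0.828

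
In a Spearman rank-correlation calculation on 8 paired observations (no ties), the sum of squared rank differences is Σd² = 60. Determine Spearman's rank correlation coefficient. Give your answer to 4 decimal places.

ρ = 1 − 6Σd² / [n(n²−1)] = 1 − 6×60 / (8×63)
  = 1 − 360/504 = 1 − 0.71429 ≈ 0.2857

0.2857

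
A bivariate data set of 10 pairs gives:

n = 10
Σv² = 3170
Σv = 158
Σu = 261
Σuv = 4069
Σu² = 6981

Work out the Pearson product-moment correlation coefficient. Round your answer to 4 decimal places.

-0.1625

r = (nΣuv − ΣuΣv) / √[(nΣu² − (Σu)²)(nΣv² − (Σv)²)]
Numerator: 10×4069 − 261×158 = -548
Denominator: √[(69810 − 68121)(31700 − 24964)] = √[1689 × 6736] = 3372.9963
r = -548 / 3372.9963 ≈ -0.1625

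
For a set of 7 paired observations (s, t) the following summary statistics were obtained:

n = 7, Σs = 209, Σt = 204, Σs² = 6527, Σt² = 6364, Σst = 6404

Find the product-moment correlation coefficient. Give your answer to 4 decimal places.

r = (nΣst − ΣsΣt) / √[(nΣs² − (Σs)²)(nΣt² − (Σt)²)]
Numerator: 7×6404 − 209×204 = 2192
Denominator: √[(45689 − 43681)(44548 − 41616)] = √[2008 × 2932] = 2426.4080
r = 2192 / 2426.4080 ≈ 0.9034

0.9034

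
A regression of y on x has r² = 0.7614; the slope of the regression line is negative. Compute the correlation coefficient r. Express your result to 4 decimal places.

|r| = √0.7614 = 0.8726
The association is negative, so r = −0.8726.

-0.8726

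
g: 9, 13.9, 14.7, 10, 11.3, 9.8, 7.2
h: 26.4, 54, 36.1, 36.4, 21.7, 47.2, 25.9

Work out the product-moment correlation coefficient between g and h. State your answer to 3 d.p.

n = 7, Σg = 75.9, Σh = 247.7, Σg² = 865.87, Σh² = 9610.67, Σgh = 2777.12
nΣgh − ΣgΣh = 19439.84 − 18800.43 = 639.41
nΣg² − (Σg)² = 6061.09 − 5760.81 = 300.28; nΣh² − (Σh)² = 67274.69 − 61355.29 = 5919.4
r = 639.41 / √(300.28 × 5919.4) = 639.41 / 1333.2207 ≈ 0.480

0.480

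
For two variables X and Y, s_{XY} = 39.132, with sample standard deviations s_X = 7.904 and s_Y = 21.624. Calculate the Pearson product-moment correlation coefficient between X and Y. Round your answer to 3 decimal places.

r = Cov(X,Y) / (s_X · s_Y) = 39.132 / (7.904 × 21.624)
  = 39.132 / 170.9161 ≈ 0.229

0.229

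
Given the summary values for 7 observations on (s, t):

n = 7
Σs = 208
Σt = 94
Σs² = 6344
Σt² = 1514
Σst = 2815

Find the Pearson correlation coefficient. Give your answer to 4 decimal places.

0.1078

r = (nΣst − ΣsΣt) / √[(nΣs² − (Σs)²)(nΣt² − (Σt)²)]
Numerator: 7×2815 − 208×94 = 153
Denominator: √[(44408 − 43264)(10598 − 8836)] = √[1144 × 1762] = 1419.7634
r = 153 / 1419.7634 ≈ 0.1078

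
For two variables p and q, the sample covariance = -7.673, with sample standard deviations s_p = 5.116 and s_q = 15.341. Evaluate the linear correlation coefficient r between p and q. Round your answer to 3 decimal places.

-0.098

r = Cov(p,q) / (s_p · s_q) = -7.673 / (5.116 × 15.341)
  = -7.673 / 78.4846 ≈ -0.098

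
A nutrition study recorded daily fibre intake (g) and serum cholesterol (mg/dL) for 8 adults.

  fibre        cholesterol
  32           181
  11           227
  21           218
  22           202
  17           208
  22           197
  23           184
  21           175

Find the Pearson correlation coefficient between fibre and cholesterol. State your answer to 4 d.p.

n = 8, Σx = 169, Σy = 1592, Σx² = 3813, Σy² = 319172, Σxy = 33088
nΣxy − ΣxΣy = 264704 − 269048 = -4344
nΣx² − (Σx)² = 30504 − 28561 = 1943; nΣy² − (Σy)² = 2553376 − 2534464 = 18912
r = -4344 / √(1943 × 18912) = -4344 / 6061.8492 ≈ -0.7166

-0.7166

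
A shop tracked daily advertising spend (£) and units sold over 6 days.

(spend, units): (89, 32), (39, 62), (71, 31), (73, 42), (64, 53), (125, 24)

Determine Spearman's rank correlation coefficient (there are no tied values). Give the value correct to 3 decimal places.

-0.829

Rank spend: 5, 1, 3, 4, 2, 6
Rank units: 3, 6, 2, 4, 5, 1
d = rank(spend) − rank(units): 2, -5, 1, 0, -3, 5; Σd² = 64
ρ = 1 − 6Σd² / [n(n²−1)] = 1 − 6×64 / (6×35) = 1 − 384/210 ≈ -0.829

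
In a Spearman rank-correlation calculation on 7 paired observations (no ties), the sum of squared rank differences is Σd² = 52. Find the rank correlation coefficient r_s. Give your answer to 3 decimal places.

0.071

ρ = 1 − 6Σd² / [n(n²−1)] = 1 − 6×52 / (7×48)
  = 1 − 312/336 = 1 − 0.9286 ≈ 0.071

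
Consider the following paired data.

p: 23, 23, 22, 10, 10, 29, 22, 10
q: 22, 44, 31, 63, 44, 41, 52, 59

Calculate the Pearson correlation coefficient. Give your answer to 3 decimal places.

-0.611

n = 8, Σp = 149, Σq = 356, Σp² = 3167, Σq² = 17152, Σpq = 6193
nΣpq − ΣpΣq = 49544 − 53044 = -3500
nΣp² − (Σp)² = 25336 − 22201 = 3135; nΣq² − (Σq)² = 137216 − 126736 = 10480
r = -3500 / √(3135 × 10480) = -3500 / 5731.9107 ≈ -0.611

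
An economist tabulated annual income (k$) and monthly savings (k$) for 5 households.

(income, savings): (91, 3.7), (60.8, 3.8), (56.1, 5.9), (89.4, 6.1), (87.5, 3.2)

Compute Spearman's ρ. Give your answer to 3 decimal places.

Rank income: 5, 2, 1, 4, 3
Rank savings: 2, 3, 4, 5, 1
d = rank(income) − rank(savings): 3, -1, -3, -1, 2; Σd² = 24
ρ = 1 − 6Σd² / [n(n²−1)] = 1 − 6×24 / (5×24) = 1 − 144/120 ≈ -0.200

-0.200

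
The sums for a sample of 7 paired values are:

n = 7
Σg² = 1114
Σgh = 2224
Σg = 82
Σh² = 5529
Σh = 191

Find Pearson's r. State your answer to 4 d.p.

r = (nΣgh − ΣgΣh) / √[(nΣg² − (Σg)²)(nΣh² − (Σh)²)]
Numerator: 7×2224 − 82×191 = -94
Denominator: √[(7798 − 6724)(38703 − 36481)] = √[1074 × 2222] = 1544.8068
r = -94 / 1544.8068 ≈ -0.0608

-0.0608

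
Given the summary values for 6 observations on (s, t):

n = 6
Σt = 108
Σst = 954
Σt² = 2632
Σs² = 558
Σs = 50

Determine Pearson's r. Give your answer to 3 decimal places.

r = (nΣst − ΣsΣt) / √[(nΣs² − (Σs)²)(nΣt² − (Σt)²)]
Numerator: 6×954 − 50×108 = 324
Denominator: √[(3348 − 2500)(15792 − 11664)] = √[848 × 4128] = 1870.9741
r = 324 / 1870.9741 ≈ 0.173

0.173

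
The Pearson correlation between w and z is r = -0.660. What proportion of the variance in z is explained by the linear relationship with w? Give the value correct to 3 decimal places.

r² = (-0.660)² = 0.436

0.436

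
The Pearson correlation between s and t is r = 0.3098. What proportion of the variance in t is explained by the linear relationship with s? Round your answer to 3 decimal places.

r² = (0.3098)² = 0.096

0.096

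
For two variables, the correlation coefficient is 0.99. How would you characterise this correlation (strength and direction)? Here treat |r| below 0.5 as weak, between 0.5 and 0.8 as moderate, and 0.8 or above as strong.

strong positive

r = 0.99 > 0 so the relationship is positive.
|r| = 0.99, which falls in the strong range.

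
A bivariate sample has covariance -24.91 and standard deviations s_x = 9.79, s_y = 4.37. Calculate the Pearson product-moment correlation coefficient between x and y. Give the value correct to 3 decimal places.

r = Cov(x,y) / (s_x · s_y) = -24.91 / (9.79 × 4.37)
  = -24.91 / 42.7823 ≈ -0.582

-0.582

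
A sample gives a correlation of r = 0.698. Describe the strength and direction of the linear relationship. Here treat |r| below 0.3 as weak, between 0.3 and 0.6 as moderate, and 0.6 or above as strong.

strong positive

r = 0.698 > 0 so the relationship is positive.
|r| = 0.698, which falls in the strong range.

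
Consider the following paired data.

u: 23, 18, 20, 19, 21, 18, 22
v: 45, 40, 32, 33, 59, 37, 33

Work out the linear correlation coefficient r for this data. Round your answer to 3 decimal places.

0.294

n = 7, Σu = 141, Σv = 279, Σu² = 2863, Σv² = 11677, Σuv = 5653
nΣuv − ΣuΣv = 39571 − 39339 = 232
nΣu² − (Σu)² = 20041 − 19881 = 160; nΣv² − (Σv)² = 81739 − 77841 = 3898
r = 232 / √(160 × 3898) = 232 / 789.7341 ≈ 0.294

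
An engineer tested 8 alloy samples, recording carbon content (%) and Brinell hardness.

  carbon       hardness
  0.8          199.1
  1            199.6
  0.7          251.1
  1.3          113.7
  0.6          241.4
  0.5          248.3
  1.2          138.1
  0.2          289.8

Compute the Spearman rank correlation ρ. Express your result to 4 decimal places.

Rank carbon: 5, 6, 4, 8, 3, 2, 7, 1
Rank hardness: 3, 4, 7, 1, 5, 6, 2, 8
d = rank(carbon) − rank(hardness): 2, 2, -3, 7, -2, -4, 5, -7; Σd² = 160
ρ = 1 − 6Σd² / [n(n²−1)] = 1 − 6×160 / (8×63) = 1 − 960/504 ≈ -0.9048

-0.9048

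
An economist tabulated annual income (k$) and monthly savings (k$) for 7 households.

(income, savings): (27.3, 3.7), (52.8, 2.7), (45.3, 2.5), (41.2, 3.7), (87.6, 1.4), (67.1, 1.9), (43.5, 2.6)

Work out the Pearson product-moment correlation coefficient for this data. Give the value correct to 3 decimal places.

-0.907

n = 7, Σx = 364.8, Σy = 18.5, Σx² = 21351.08, Σy² = 53.25, Σxy = 872.49
nΣxy − ΣxΣy = 6107.43 − 6748.8 = -641.37
nΣx² − (Σx)² = 149457.56 − 133079.04 = 16378.52; nΣy² − (Σy)² = 372.75 − 342.25 = 30.5
r = -641.37 / √(16378.52 × 30.5) = -641.37 / 706.7849 ≈ -0.907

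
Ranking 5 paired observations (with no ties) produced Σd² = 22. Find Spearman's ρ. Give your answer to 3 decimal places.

-0.100

ρ = 1 − 6Σd² / [n(n²−1)] = 1 − 6×22 / (5×24)
  = 1 − 132/120 = 1 − 1.1000 ≈ -0.100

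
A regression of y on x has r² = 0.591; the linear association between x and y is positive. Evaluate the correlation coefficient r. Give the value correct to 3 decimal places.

0.769

|r| = √0.591 = 0.769
The association is positive, so r = 0.769.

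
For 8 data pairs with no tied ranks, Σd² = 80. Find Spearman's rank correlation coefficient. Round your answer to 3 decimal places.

ρ = 1 − 6Σd² / [n(n²−1)] = 1 − 6×80 / (8×63)
  = 1 − 480/504 = 1 − 0.9524 ≈ 0.048

0.048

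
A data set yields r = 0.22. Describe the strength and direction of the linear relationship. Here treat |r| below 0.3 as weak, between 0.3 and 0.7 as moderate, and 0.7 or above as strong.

weak positive

r = 0.22 > 0 so the relationship is positive.
|r| = 0.22, which falls in the weak range.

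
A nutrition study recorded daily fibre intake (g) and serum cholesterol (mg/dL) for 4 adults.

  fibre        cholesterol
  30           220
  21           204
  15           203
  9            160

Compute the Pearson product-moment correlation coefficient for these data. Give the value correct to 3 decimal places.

n = 4, Σx = 75, Σy = 787, Σx² = 1647, Σy² = 156825, Σxy = 15369
nΣxy − ΣxΣy = 61476 − 59025 = 2451
nΣx² − (Σx)² = 6588 − 5625 = 963; nΣy² − (Σy)² = 627300 − 619369 = 7931
r = 2451 / √(963 × 7931) = 2451 / 2763.6123 ≈ 0.887

0.887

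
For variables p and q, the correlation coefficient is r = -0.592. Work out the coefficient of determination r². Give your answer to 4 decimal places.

0.3505

r² = (-0.592)² = 0.3505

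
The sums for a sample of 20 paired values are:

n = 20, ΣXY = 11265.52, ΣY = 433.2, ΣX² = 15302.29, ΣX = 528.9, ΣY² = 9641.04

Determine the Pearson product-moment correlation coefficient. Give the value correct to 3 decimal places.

-0.327

r = (nΣXY − ΣXΣY) / √[(nΣX² − (ΣX)²)(nΣY² − (ΣY)²)]
Numerator: 20×11265.52 − 528.9×433.2 = -3809.08
Denominator: √[(306045.8 − 279735.21)(192820.8 − 187662.24)] = √[26310.59 × 5158.56] = 11650.0969
r = -3809.08 / 11650.0969 ≈ -0.327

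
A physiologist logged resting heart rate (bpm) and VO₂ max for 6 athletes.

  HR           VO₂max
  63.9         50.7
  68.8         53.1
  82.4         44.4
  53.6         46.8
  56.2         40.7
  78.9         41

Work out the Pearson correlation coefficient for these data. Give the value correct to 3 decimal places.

-0.133

n = 6, Σx = 403.8, Σy = 276.7, Σx² = 27863.02, Σy² = 12889.19, Σxy = 18582.29
nΣxy − ΣxΣy = 111493.74 − 111731.46 = -237.72
nΣx² − (Σx)² = 167178.12 − 163054.44 = 4123.68; nΣy² − (Σy)² = 77335.14 − 76562.89 = 772.25
r = -237.72 / √(4123.68 × 772.25) = -237.72 / 1784.5201 ≈ -0.133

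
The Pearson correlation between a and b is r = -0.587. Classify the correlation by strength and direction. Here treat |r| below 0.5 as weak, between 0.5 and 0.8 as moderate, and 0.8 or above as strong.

moderate negative

r = -0.587 < 0 so the relationship is negative.
|r| = 0.587, which falls in the moderate range.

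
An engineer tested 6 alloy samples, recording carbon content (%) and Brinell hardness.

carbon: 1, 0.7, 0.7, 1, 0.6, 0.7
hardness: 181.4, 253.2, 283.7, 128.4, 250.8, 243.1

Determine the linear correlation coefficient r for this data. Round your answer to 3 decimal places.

-0.888

n = 6, Σx = 4.7, Σy = 1340.6, Σx² = 3.83, Σy² = 315986.7, Σxy = 1006.28
nΣxy − ΣxΣy = 6037.68 − 6300.82 = -263.14
nΣx² − (Σx)² = 22.98 − 22.09 = 0.89; nΣy² − (Σy)² = 1895920.2 − 1797208.36 = 98711.84
r = -263.14 / √(0.89 × 98711.84) = -263.14 / 296.4010 ≈ -0.888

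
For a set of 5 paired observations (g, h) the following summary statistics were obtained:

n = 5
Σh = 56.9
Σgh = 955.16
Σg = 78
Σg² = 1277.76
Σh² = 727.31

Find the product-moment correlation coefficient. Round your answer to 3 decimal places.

0.968

r = (nΣgh − ΣgΣh) / √[(nΣg² − (Σg)²)(nΣh² − (Σh)²)]
Numerator: 5×955.16 − 78×56.9 = 337.6
Denominator: √[(6388.8 − 6084)(3636.55 − 3237.61)] = √[304.8 × 398.94] = 348.7075
r = 337.6 / 348.7075 ≈ 0.968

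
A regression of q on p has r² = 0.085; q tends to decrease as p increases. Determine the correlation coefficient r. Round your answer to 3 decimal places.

|r| = √0.085 = 0.292
The association is negative, so r = −0.292.

-0.292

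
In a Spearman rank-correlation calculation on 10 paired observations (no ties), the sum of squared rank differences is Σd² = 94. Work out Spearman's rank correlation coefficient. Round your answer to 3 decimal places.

0.430

ρ = 1 − 6Σd² / [n(n²−1)] = 1 − 6×94 / (10×99)
  = 1 − 564/990 = 1 − 0.5697 ≈ 0.430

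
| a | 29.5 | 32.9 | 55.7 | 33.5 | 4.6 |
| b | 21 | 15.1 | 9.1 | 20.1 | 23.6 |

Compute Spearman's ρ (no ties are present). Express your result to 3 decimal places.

-0.900

Rank a: 2, 3, 5, 4, 1
Rank b: 4, 2, 1, 3, 5
d = rank(a) − rank(b): -2, 1, 4, 1, -4; Σd² = 38
ρ = 1 − 6Σd² / [n(n²−1)] = 1 − 6×38 / (5×24) = 1 − 228/120 ≈ -0.900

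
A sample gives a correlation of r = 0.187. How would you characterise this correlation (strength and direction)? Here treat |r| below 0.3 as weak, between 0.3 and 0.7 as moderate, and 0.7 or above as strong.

weak positive

r = 0.187 > 0 so the relationship is positive.
|r| = 0.187, which falls in the weak range.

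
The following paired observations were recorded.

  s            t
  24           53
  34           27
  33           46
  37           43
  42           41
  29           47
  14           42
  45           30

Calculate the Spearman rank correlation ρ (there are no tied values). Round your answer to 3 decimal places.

Rank s: 2, 5, 4, 6, 7, 3, 1, 8
Rank t: 8, 1, 6, 5, 3, 7, 4, 2
d = rank(s) − rank(t): -6, 4, -2, 1, 4, -4, -3, 6; Σd² = 134
ρ = 1 − 6Σd² / [n(n²−1)] = 1 − 6×134 / (8×63) = 1 − 804/504 ≈ -0.595

-0.595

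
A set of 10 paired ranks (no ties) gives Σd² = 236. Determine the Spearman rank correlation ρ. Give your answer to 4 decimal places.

-0.4303

ρ = 1 − 6Σd² / [n(n²−1)] = 1 − 6×236 / (10×99)
  = 1 − 1416/990 = 1 − 1.43030 ≈ -0.4303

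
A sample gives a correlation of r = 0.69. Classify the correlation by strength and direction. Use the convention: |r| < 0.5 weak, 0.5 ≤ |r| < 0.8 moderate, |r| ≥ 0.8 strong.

moderate positive

r = 0.69 > 0 so the relationship is positive.
|r| = 0.69, which falls in the moderate range.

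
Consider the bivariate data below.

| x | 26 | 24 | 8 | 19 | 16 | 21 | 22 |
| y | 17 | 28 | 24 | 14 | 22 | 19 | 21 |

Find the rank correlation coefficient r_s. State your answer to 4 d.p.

Rank x: 7, 6, 1, 3, 2, 4, 5
Rank y: 2, 7, 6, 1, 5, 3, 4
d = rank(x) − rank(y): 5, -1, -5, 2, -3, 1, 1; Σd² = 66
ρ = 1 − 6Σd² / [n(n²−1)] = 1 − 6×66 / (7×48) = 1 − 396/336 ≈ -0.1786

-0.1786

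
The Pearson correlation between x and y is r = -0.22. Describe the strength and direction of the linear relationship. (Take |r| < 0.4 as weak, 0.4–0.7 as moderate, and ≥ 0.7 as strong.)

r = -0.22 < 0 so the relationship is negative.
|r| = 0.22, which falls in the weak range.

weak negative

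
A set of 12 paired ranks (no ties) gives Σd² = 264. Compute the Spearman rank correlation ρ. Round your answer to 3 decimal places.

0.077

ρ = 1 − 6Σd² / [n(n²−1)] = 1 − 6×264 / (12×143)
  = 1 − 1584/1716 = 1 − 0.9231 ≈ 0.077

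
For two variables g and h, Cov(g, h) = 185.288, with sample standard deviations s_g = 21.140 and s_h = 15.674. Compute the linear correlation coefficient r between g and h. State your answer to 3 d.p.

0.559

r = Cov(g,h) / (s_g · s_h) = 185.288 / (21.140 × 15.674)
  = 185.288 / 331.3484 ≈ 0.559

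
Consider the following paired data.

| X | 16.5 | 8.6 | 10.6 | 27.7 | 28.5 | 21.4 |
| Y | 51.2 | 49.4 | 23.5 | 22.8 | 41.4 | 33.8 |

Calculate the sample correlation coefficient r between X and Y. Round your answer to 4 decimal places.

-0.2683

n = 6, ΣX = 113.3, ΣY = 222.1, ΣX² = 2496.07, ΣY² = 8990.29, ΣXY = 4053.52
nΣXY − ΣXΣY = 24321.12 − 25163.93 = -842.81
nΣX² − (ΣX)² = 14976.42 − 12836.89 = 2139.53; nΣY² − (ΣY)² = 53941.74 − 49328.41 = 4613.33
r = -842.81 / √(2139.53 × 4613.33) = -842.81 / 3141.7126 ≈ -0.2683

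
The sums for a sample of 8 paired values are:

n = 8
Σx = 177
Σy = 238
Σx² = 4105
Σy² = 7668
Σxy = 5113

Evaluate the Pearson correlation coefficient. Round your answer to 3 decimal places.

r = (nΣxy − ΣxΣy) / √[(nΣx² − (Σx)²)(nΣy² − (Σy)²)]
Numerator: 8×5113 − 177×238 = -1222
Denominator: √[(32840 − 31329)(61344 − 56644)] = √[1511 × 4700] = 2664.9015
r = -1222 / 2664.9015 ≈ -0.459

-0.459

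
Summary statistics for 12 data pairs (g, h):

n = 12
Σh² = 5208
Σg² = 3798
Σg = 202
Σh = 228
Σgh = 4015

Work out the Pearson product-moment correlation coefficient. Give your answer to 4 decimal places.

0.2999

r = (nΣgh − ΣgΣh) / √[(nΣg² − (Σg)²)(nΣh² − (Σh)²)]
Numerator: 12×4015 − 202×228 = 2124
Denominator: √[(45576 − 40804)(62496 − 51984)] = √[4772 × 10512] = 7082.6029
r = 2124 / 7082.6029 ≈ 0.2999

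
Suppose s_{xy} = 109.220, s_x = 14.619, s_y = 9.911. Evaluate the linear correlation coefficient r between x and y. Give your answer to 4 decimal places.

r = Cov(x,y) / (s_x · s_y) = 109.220 / (14.619 × 9.911)
  = 109.220 / 144.8889 ≈ 0.7538

0.7538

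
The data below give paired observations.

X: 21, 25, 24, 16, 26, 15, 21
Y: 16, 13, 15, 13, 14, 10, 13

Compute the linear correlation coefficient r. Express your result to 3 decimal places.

0.582

n = 7, ΣX = 148, ΣY = 94, ΣX² = 3240, ΣY² = 1284, ΣXY = 2016
nΣXY − ΣXΣY = 14112 − 13912 = 200
nΣX² − (ΣX)² = 22680 − 21904 = 776; nΣY² − (ΣY)² = 8988 − 8836 = 152
r = 200 / √(776 × 152) = 200 / 343.4414 ≈ 0.582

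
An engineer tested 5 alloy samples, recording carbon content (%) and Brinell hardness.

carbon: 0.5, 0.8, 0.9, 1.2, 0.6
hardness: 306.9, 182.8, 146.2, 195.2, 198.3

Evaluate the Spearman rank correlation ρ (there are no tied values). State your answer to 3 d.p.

Rank carbon: 1, 3, 4, 5, 2
Rank hardness: 5, 2, 1, 3, 4
d = rank(carbon) − rank(hardness): -4, 1, 3, 2, -2; Σd² = 34
ρ = 1 − 6Σd² / [n(n²−1)] = 1 − 6×34 / (5×24) = 1 − 204/120 ≈ -0.700

-0.700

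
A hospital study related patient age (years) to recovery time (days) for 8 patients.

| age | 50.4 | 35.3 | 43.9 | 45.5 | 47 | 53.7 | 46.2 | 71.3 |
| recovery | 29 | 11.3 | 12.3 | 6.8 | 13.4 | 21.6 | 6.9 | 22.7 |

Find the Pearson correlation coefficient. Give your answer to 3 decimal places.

n = 8, Σx = 393.3, Σy = 124, Σx² = 20094.53, Σy² = 2375.24, Σxy = 6436.87
nΣxy − ΣxΣy = 51494.96 − 48769.2 = 2725.76
nΣx² − (Σx)² = 160756.24 − 154684.89 = 6071.35; nΣy² − (Σy)² = 19001.92 − 15376 = 3625.92
r = 2725.76 / √(6071.35 × 3625.92) = 2725.76 / 4691.9324 ≈ 0.581

0.581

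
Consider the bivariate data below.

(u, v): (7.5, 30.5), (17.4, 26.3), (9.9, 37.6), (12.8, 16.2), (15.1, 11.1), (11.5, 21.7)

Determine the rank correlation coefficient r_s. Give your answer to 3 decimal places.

-0.600

Rank u: 1, 6, 2, 4, 5, 3
Rank v: 5, 4, 6, 2, 1, 3
d = rank(u) − rank(v): -4, 2, -4, 2, 4, 0; Σd² = 56
ρ = 1 − 6Σd² / [n(n²−1)] = 1 − 6×56 / (6×35) = 1 − 336/210 ≈ -0.600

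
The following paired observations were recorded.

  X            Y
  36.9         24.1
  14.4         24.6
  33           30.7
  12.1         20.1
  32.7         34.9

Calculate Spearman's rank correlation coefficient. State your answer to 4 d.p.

Rank X: 5, 2, 4, 1, 3
Rank Y: 2, 3, 4, 1, 5
d = rank(X) − rank(Y): 3, -1, 0, 0, -2; Σd² = 14
ρ = 1 − 6Σd² / [n(n²−1)] = 1 − 6×14 / (5×24) = 1 − 84/120 ≈ 0.3000

0.3000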